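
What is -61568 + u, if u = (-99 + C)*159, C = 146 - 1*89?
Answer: -68246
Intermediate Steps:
C = 57 (C = 146 - 89 = 57)
u = -6678 (u = (-99 + 57)*159 = -42*159 = -6678)
-61568 + u = -61568 - 6678 = -68246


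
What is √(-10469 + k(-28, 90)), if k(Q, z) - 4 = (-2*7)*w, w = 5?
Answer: 7*I*√215 ≈ 102.64*I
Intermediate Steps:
k(Q, z) = -66 (k(Q, z) = 4 - 2*7*5 = 4 - 14*5 = 4 - 70 = -66)
√(-10469 + k(-28, 90)) = √(-10469 - 66) = √(-10535) = 7*I*√215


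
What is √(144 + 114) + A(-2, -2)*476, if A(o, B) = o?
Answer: -952 + √258 ≈ -935.94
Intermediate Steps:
√(144 + 114) + A(-2, -2)*476 = √(144 + 114) - 2*476 = √258 - 952 = -952 + √258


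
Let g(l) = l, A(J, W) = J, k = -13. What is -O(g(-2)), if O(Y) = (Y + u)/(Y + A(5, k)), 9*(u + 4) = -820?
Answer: 874/27 ≈ 32.370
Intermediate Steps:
u = -856/9 (u = -4 + (1/9)*(-820) = -4 - 820/9 = -856/9 ≈ -95.111)
O(Y) = (-856/9 + Y)/(5 + Y) (O(Y) = (Y - 856/9)/(Y + 5) = (-856/9 + Y)/(5 + Y))
-O(g(-2)) = -(-856/9 - 2)/(5 - 2) = -(-874)/(3*9) = -1*(-874/27) = 874/27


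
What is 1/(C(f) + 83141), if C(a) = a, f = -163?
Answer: 1/82978 ≈ 1.2051e-5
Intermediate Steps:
1/(C(f) + 83141) = 1/(-163 + 83141) = 1/82978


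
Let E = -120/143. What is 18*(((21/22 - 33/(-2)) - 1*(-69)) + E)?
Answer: 20034/13 ≈ 1541.1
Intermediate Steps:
E = -120/143 (E = -120*1/143 = -120/143 ≈ -0.83916)
18*(((21/22 - 33/(-2)) - 1*(-69)) + E) = 18*(((21/22 - 33/(-2)) - 1*(-69)) - 120/143) = 18*(((21*(1/22) - 33*(-1/2)) + 69) - 120/143) = 18*(((21/22 + 33/2) + 69) - 120/143) = 18*((192/11 + 69) - 120/143) = 18*(951/11 - 120/143) = 18*(1113/13) = 20034/13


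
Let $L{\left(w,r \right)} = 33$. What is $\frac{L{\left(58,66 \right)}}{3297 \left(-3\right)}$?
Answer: $- \frac{11}{3297} \approx -0.0033364$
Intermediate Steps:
$\frac{L{\left(58,66 \right)}}{3297 \left(-3\right)} = \frac{33}{3297 \left(-3\right)} = \frac{33}{-9891} = 33 \left(- \frac{1}{9891}\right) = - \frac{11}{3297}$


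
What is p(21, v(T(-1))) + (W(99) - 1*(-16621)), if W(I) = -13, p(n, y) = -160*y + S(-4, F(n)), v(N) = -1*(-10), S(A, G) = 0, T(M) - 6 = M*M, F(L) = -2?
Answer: 15008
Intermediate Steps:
T(M) = 6 + M² (T(M) = 6 + M*M = 6 + M²)
v(N) = 10
p(n, y) = -160*y (p(n, y) = -160*y + 0 = -160*y)
p(21, v(T(-1))) + (W(99) - 1*(-16621)) = -160*10 + (-13 - 1*(-16621)) = -1600 + (-13 + 16621) = -1600 + 16608 = 15008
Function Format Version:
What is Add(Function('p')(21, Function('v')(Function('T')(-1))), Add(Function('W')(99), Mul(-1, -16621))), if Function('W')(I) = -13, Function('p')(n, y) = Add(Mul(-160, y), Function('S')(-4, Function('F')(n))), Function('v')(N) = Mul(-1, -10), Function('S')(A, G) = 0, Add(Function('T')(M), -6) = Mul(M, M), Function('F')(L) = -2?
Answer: 15008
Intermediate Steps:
Function('T')(M) = Add(6, Pow(M, 2)) (Function('T')(M) = Add(6, Mul(M, M)) = Add(6, Pow(M, 2)))
Function('v')(N) = 10
Function('p')(n, y) = Mul(-160, y) (Function('p')(n, y) = Add(Mul(-160, y), 0) = Mul(-160, y))
Add(Function('p')(21, Function('v')(Function('T')(-1))), Add(Function('W')(99), Mul(-1, -16621))) = Add(Mul(-160, 10), Add(-13, Mul(-1, -16621))) = Add(-1600, Add(-13, 16621)) = Add(-1600, 16608) = 15008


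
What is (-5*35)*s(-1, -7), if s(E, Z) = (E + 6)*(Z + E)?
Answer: 7000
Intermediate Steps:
s(E, Z) = (6 + E)*(E + Z)
(-5*35)*s(-1, -7) = (-5*35)*((-1)² + 6*(-1) + 6*(-7) - 1*(-7)) = -175*(1 - 6 - 42 + 7) = -175*(-40) = 7000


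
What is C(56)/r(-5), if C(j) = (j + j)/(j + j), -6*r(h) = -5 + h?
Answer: 3/5 ≈ 0.60000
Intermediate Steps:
r(h) = 5/6 - h/6 (r(h) = -(-5 + h)/6 = 5/6 - h/6)
C(j) = 1 (C(j) = (2*j)/((2*j)) = (2*j)*(1/(2*j)) = 1)
C(56)/r(-5) = 1/(5/6 - 1/6*(-5)) = 1/(5/6 + 5/6) = 1/(5/3) = 1*(3/5) = 3/5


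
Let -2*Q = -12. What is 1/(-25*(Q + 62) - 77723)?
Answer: -1/79423 ≈ -1.2591e-5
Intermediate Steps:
Q = 6 (Q = -½*(-12) = 6)
1/(-25*(Q + 62) - 77723) = 1/(-25*(6 + 62) - 77723) = 1/(-25*68 - 77723) = 1/(-1700 - 77723) = 1/(-79423) = -1/79423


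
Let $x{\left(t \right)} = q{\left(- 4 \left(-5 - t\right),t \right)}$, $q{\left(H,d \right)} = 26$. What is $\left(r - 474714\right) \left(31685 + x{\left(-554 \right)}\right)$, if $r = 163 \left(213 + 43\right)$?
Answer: $-13730419046$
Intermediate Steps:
$r = 41728$ ($r = 163 \cdot 256 = 41728$)
$x{\left(t \right)} = 26$
$\left(r - 474714\right) \left(31685 + x{\left(-554 \right)}\right) = \left(41728 - 474714\right) \left(31685 + 26\right) = \left(-432986\right) 31711 = -13730419046$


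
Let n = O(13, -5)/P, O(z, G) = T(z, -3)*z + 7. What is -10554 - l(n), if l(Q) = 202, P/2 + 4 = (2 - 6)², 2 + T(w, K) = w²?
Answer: -10756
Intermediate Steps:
T(w, K) = -2 + w²
P = 24 (P = -8 + 2*(2 - 6)² = -8 + 2*(-4)² = -8 + 2*16 = -8 + 32 = 24)
O(z, G) = 7 + z*(-2 + z²) (O(z, G) = (-2 + z²)*z + 7 = z*(-2 + z²) + 7 = 7 + z*(-2 + z²))
n = 363/4 (n = (7 + 13*(-2 + 13²))/24 = (7 + 13*(-2 + 169))*(1/24) = (7 + 13*167)*(1/24) = (7 + 2171)*(1/24) = 2178*(1/24) = 363/4 ≈ 90.750)
-10554 - l(n) = -10554 - 1*202 = -10554 - 202 = -10756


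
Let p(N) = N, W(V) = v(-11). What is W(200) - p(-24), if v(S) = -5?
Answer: 19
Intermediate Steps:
W(V) = -5
W(200) - p(-24) = -5 - 1*(-24) = -5 + 24 = 19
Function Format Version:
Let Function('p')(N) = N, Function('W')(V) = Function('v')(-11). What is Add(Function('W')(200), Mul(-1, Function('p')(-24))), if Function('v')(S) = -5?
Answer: 19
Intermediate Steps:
Function('W')(V) = -5
Add(Function('W')(200), Mul(-1, Function('p')(-24))) = Add(-5, Mul(-1, -24)) = Add(-5, 24) = 19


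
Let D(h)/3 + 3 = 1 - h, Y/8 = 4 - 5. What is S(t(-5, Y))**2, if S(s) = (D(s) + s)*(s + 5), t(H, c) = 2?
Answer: 4900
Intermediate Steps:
Y = -8 (Y = 8*(4 - 5) = 8*(-1) = -8)
D(h) = -6 - 3*h (D(h) = -9 + 3*(1 - h) = -9 + (3 - 3*h) = -6 - 3*h)
S(s) = (-6 - 2*s)*(5 + s) (S(s) = ((-6 - 3*s) + s)*(s + 5) = (-6 - 2*s)*(5 + s))
S(t(-5, Y))**2 = (-30 - 16*2 - 2*2**2)**2 = (-30 - 32 - 2*4)**2 = (-30 - 32 - 8)**2 = (-70)**2 = 4900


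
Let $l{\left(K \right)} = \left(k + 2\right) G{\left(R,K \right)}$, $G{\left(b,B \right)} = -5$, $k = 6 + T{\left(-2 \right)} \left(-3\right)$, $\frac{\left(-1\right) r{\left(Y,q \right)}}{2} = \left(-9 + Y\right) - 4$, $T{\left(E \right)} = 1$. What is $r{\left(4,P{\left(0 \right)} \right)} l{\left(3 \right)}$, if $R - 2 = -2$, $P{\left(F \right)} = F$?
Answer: $-450$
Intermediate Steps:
$r{\left(Y,q \right)} = 26 - 2 Y$ ($r{\left(Y,q \right)} = - 2 \left(\left(-9 + Y\right) - 4\right) = - 2 \left(-13 + Y\right) = 26 - 2 Y$)
$R = 0$ ($R = 2 - 2 = 0$)
$k = 3$ ($k = 6 + 1 \left(-3\right) = 6 - 3 = 3$)
$l{\left(K \right)} = -25$ ($l{\left(K \right)} = \left(3 + 2\right) \left(-5\right) = 5 \left(-5\right) = -25$)
$r{\left(4,P{\left(0 \right)} \right)} l{\left(3 \right)} = \left(26 - 8\right) \left(-25\right) = 18 \left(-25\right) = -450$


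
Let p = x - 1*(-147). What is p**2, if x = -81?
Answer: 4356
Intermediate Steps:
p = 66 (p = -81 - 1*(-147) = -81 + 147 = 66)
p**2 = 66**2 = 4356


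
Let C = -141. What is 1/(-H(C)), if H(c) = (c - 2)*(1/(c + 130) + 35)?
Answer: 1/4992 ≈ 0.00020032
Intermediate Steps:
H(c) = (-2 + c)*(35 + 1/(130 + c)) (H(c) = (-2 + c)*(1/(130 + c) + 35) = (-2 + c)*(35 + 1/(130 + c)))
1/(-H(C)) = 1/(-(-9102 + 35*(-141)**2 + 4481*(-141))/(130 - 141)) = 1/(-(-9102 + 35*19881 - 631821)/(-11)) = 1/(-(-1)*(-9102 + 695835 - 631821)/11) = 1/(-(-1)*54912/11) = 1/(-1*(-4992)) = 1/4992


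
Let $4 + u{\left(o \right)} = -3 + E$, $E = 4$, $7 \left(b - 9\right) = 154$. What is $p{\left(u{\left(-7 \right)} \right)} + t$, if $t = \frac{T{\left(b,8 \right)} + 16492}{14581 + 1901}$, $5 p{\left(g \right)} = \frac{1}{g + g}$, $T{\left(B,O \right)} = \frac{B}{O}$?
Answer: $\frac{637859}{659280} \approx 0.96751$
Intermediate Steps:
$b = 31$ ($b = 9 + \frac{1}{7} \cdot 154 = 9 + 22 = 31$)
$u{\left(o \right)} = -3$ ($u{\left(o \right)} = -4 + \left(-3 + 4\right) = -4 + 1 = -3$)
$p{\left(g \right)} = \frac{1}{10 g}$ ($p{\left(g \right)} = \frac{1}{5 \left(g + g\right)} = \frac{1}{5 \cdot 2 g} = \frac{\frac{1}{2} \frac{1}{g}}{5} = \frac{1}{10 g}$)
$t = \frac{43989}{43952}$ ($t = \frac{\frac{31}{8} + 16492}{14581 + 1901} = \frac{31 \cdot \frac{1}{8} + 16492}{16482} = \left(\frac{31}{8} + 16492\right) \frac{1}{16482} = \frac{131967}{8} \cdot \frac{1}{16482} = \frac{43989}{43952} \approx 1.0008$)
$p{\left(u{\left(-7 \right)} \right)} + t = \frac{1}{10 \left(-3\right)} + \frac{43989}{43952} = \frac{1}{10} \left(- \frac{1}{3}\right) + \frac{43989}{43952} = - \frac{1}{30} + \frac{43989}{43952} = \frac{637859}{659280}$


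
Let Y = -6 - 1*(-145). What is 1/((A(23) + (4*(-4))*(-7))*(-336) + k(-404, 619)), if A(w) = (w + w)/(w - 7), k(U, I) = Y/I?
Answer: -619/23892023 ≈ -2.5908e-5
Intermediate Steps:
Y = 139 (Y = -6 + 145 = 139)
k(U, I) = 139/I
A(w) = 2*w/(-7 + w) (A(w) = (2*w)/(-7 + w) = 2*w/(-7 + w))
1/((A(23) + (4*(-4))*(-7))*(-336) + k(-404, 619)) = 1/((2*23/(-7 + 23) + (4*(-4))*(-7))*(-336) + 139/619) = 1/((2*23/16 - 16*(-7))*(-336) + 139*(1/619)) = 1/((2*23*(1/16) + 112)*(-336) + 139/619) = 1/((23/8 + 112)*(-336) + 139/619) = 1/((919/8)*(-336) + 139/619) = 1/(-38598 + 139/619) = 1/(-23892023/619) = -619/23892023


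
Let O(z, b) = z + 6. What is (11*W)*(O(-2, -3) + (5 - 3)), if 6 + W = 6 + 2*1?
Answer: 132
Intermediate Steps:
O(z, b) = 6 + z
W = 2 (W = -6 + (6 + 2*1) = -6 + (6 + 2) = -6 + 8 = 2)
(11*W)*(O(-2, -3) + (5 - 3)) = (11*2)*((6 - 2) + (5 - 3)) = 22*(4 + 2) = 22*6 = 132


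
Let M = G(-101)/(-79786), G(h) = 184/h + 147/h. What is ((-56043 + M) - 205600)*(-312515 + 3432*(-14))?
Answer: 108602620607741303/1151198 ≈ 9.4339e+10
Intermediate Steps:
G(h) = 331/h
M = 331/8058386 (M = (331/(-101))/(-79786) = (331*(-1/101))*(-1/79786) = -331/101*(-1/79786) = 331/8058386 ≈ 4.1075e-5)
((-56043 + M) - 205600)*(-312515 + 3432*(-14)) = ((-56043 + 331/8058386) - 205600)*(-312515 + 3432*(-14)) = (-451616126267/8058386 - 205600)*(-312515 - 48048) = -2108420287867/8058386*(-360563) = 108602620607741303/1151198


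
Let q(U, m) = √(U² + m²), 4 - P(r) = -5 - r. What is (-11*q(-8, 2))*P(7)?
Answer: -352*√17 ≈ -1451.3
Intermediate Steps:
P(r) = 9 + r (P(r) = 4 - (-5 - r) = 4 + (5 + r) = 9 + r)
(-11*q(-8, 2))*P(7) = (-11*√((-8)² + 2²))*(9 + 7) = -11*√(64 + 4)*16 = -22*√17*16 = -352*√17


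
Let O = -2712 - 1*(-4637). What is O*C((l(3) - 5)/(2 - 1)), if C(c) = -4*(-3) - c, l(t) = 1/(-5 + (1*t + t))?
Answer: 30800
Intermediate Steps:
l(t) = 1/(-5 + 2*t) (l(t) = 1/(-5 + (t + t)) = 1/(-5 + 2*t))
O = 1925 (O = -2712 + 4637 = 1925)
C(c) = 12 - c
O*C((l(3) - 5)/(2 - 1)) = 1925*(12 - (1/(-5 + 2*3) - 5)/(2 - 1)) = 1925*(12 - (1/(-5 + 6) - 5)/1) = 1925*(12 - (1/1 - 5)) = 1925*(12 - (1 - 5)) = 1925*(12 - (-4)) = 1925*(12 - 1*(-4)) = 1925*(12 + 4) = 1925*16 = 30800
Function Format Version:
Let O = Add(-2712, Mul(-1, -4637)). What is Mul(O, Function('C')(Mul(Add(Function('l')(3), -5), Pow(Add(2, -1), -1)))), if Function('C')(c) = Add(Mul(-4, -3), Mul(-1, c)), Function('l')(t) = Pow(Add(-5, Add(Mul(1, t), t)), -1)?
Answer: 30800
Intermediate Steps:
Function('l')(t) = Pow(Add(-5, Mul(2, t)), -1) (Function('l')(t) = Pow(Add(-5, Add(t, t)), -1) = Pow(Add(-5, Mul(2, t)), -1))
O = 1925 (O = Add(-2712, 4637) = 1925)
Function('C')(c) = Add(12, Mul(-1, c))
Mul(O, Function('C')(Mul(Add(Function('l')(3), -5), Pow(Add(2, -1), -1)))) = Mul(1925, Add(12, Mul(-1, Mul(Add(Pow(Add(-5, Mul(2, 3)), -1), -5), Pow(Add(2, -1), -1))))) = Mul(1925, Add(12, Mul(-1, Mul(Add(Pow(Add(-5, 6), -1), -5), Pow(1, -1))))) = Mul(1925, Add(12, Mul(-1, Mul(Add(Pow(1, -1), -5), 1)))) = Mul(1925, Add(12, Mul(-1, Mul(Add(1, -5), 1)))) = Mul(1925, Add(12, Mul(-1, Mul(-4, 1)))) = Mul(1925, Add(12, Mul(-1, -4))) = Mul(1925, Add(12, 4)) = Mul(1925, 16) = 30800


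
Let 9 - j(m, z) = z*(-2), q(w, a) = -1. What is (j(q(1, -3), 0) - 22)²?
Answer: 169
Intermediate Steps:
j(m, z) = 9 + 2*z (j(m, z) = 9 - z*(-2) = 9 - (-2)*z = 9 + 2*z)
(j(q(1, -3), 0) - 22)² = ((9 + 2*0) - 22)² = ((9 + 0) - 22)² = (9 - 22)² = (-13)² = 169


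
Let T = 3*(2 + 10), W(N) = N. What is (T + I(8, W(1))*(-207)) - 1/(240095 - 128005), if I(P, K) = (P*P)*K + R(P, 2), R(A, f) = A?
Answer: -1666554121/112090 ≈ -14868.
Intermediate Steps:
T = 36 (T = 3*12 = 36)
I(P, K) = P + K*P² (I(P, K) = (P*P)*K + P = P²*K + P = K*P² + P = P + K*P²)
(T + I(8, W(1))*(-207)) - 1/(240095 - 128005) = (36 + (8*(1 + 1*8))*(-207)) - 1/(240095 - 128005) = (36 + (8*(1 + 8))*(-207)) - 1/112090 = (36 + (8*9)*(-207)) - 1*1/112090 = (36 + 72*(-207)) - 1/112090 = (36 - 14904) - 1/112090 = -14868 - 1/112090 = -1666554121/112090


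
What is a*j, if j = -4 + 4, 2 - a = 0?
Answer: 0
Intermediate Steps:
a = 2 (a = 2 - 1*0 = 2 + 0 = 2)
j = 0
a*j = 2*0 = 0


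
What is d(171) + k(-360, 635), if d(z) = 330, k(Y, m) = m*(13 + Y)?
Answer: -220015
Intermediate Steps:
d(171) + k(-360, 635) = 330 + 635*(13 - 360) = 330 + 635*(-347) = 330 - 220345 = -220015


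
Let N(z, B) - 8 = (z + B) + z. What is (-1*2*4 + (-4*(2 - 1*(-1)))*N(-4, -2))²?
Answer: 256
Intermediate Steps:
N(z, B) = 8 + B + 2*z (N(z, B) = 8 + ((z + B) + z) = 8 + ((B + z) + z) = 8 + (B + 2*z) = 8 + B + 2*z)
(-1*2*4 + (-4*(2 - 1*(-1)))*N(-4, -2))² = (-1*2*4 + (-4*(2 - 1*(-1)))*(8 - 2 + 2*(-4)))² = (-2*4 + (-4*(2 + 1))*(8 - 2 - 8))² = (-8 - 4*3*(-2))² = (-8 - 12*(-2))² = (-8 + 24)² = 16² = 256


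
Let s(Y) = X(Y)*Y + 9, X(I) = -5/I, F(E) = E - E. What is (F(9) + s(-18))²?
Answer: 16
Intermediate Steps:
F(E) = 0
s(Y) = 4 (s(Y) = (-5/Y)*Y + 9 = -5 + 9 = 4)
(F(9) + s(-18))² = (0 + 4)² = 4² = 16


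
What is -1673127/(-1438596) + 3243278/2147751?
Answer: 917691882785/343305110844 ≈ 2.6731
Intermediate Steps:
-1673127/(-1438596) + 3243278/2147751 = -1673127*(-1/1438596) + 3243278*(1/2147751) = 185903/159844 + 3243278/2147751 = 917691882785/343305110844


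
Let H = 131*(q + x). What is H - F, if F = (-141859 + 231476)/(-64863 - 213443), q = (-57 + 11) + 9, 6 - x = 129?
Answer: -5833204143/278306 ≈ -20960.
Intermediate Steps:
x = -123 (x = 6 - 1*129 = 6 - 129 = -123)
q = -37 (q = -46 + 9 = -37)
H = -20960 (H = 131*(-37 - 123) = 131*(-160) = -20960)
F = -89617/278306 (F = 89617/(-278306) = 89617*(-1/278306) = -89617/278306 ≈ -0.32201)
H - F = -20960 - 1*(-89617/278306) = -20960 + 89617/278306 = -5833204143/278306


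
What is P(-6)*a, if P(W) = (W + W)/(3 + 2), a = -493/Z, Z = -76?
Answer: -1479/95 ≈ -15.568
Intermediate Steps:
a = 493/76 (a = -493/(-76) = -493*(-1/76) = 493/76 ≈ 6.4868)
P(W) = 2*W/5 (P(W) = (2*W)/5 = (2*W)*(1/5) = 2*W/5)
P(-6)*a = ((2/5)*(-6))*(493/76) = -12/5*493/76 = -1479/95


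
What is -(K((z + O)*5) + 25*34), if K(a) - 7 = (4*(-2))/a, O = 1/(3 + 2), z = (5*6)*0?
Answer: -849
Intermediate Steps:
z = 0 (z = 30*0 = 0)
O = 1/5 ≈ 0.20000
K(a) = 7 - 8/a (K(a) = 7 + (4*(-2))/a = 7 - 8/a)
-(K((z + O)*5) + 25*34) = -((7 - 8*1/(5*(0 + 1/5))) + 25*34) = -((7 - 8/1) + 850) = -((7 - 8*1) + 850) = -((7 - 8) + 850) = -(-1 + 850) = -1*849 = -849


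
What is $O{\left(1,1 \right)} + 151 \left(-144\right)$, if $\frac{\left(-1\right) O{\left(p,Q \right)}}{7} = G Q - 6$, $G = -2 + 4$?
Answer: $-21716$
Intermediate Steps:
$G = 2$
$O{\left(p,Q \right)} = 42 - 14 Q$ ($O{\left(p,Q \right)} = - 7 \left(2 Q - 6\right) = - 7 \left(-6 + 2 Q\right) = 42 - 14 Q$)
$O{\left(1,1 \right)} + 151 \left(-144\right) = \left(42 - 14\right) + 151 \left(-144\right) = \left(42 - 14\right) - 21744 = 28 - 21744 = -21716$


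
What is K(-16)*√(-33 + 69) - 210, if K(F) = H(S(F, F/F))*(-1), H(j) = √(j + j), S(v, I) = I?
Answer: -210 - 6*√2 ≈ -218.49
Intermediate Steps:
H(j) = √2*√j (H(j) = √(2*j) = √2*√j)
K(F) = -√2 (K(F) = (√2*√(F/F))*(-1) = (√2*√1)*(-1) = (√2*1)*(-1) = √2*(-1) = -√2)
K(-16)*√(-33 + 69) - 210 = (-√2)*√(-33 + 69) - 210 = (-√2)*√36 - 210 = -√2*6 - 210 = -6*√2 - 210 = -210 - 6*√2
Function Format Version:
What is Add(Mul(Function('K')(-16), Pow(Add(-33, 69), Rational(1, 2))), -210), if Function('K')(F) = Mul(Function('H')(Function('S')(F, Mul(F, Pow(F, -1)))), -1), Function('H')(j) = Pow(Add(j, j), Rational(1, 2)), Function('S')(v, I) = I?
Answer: Add(-210, Mul(-6, Pow(2, Rational(1, 2)))) ≈ -218.49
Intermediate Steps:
Function('H')(j) = Mul(Pow(2, Rational(1, 2)), Pow(j, Rational(1, 2))) (Function('H')(j) = Pow(Mul(2, j), Rational(1, 2)) = Mul(Pow(2, Rational(1, 2)), Pow(j, Rational(1, 2))))
Function('K')(F) = Mul(-1, Pow(2, Rational(1, 2))) (Function('K')(F) = Mul(Mul(Pow(2, Rational(1, 2)), Pow(Mul(F, Pow(F, -1)), Rational(1, 2))), -1) = Mul(Mul(Pow(2, Rational(1, 2)), Pow(1, Rational(1, 2))), -1) = Mul(Mul(Pow(2, Rational(1, 2)), 1), -1) = Mul(Pow(2, Rational(1, 2)), -1) = Mul(-1, Pow(2, Rational(1, 2))))
Add(Mul(Function('K')(-16), Pow(Add(-33, 69), Rational(1, 2))), -210) = Add(Mul(Mul(-1, Pow(2, Rational(1, 2))), Pow(Add(-33, 69), Rational(1, 2))), -210) = Add(Mul(Mul(-1, Pow(2, Rational(1, 2))), Pow(36, Rational(1, 2))), -210) = Add(Mul(Mul(-1, Pow(2, Rational(1, 2))), 6), -210) = Add(Mul(-6, Pow(2, Rational(1, 2))), -210) = Add(-210, Mul(-6, Pow(2, Rational(1, 2))))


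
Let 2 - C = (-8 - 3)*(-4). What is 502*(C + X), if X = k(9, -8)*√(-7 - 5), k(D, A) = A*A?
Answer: -21084 + 64256*I*√3 ≈ -21084.0 + 1.1129e+5*I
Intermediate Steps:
C = -42 (C = 2 - (-8 - 3)*(-4) = 2 - (-11)*(-4) = 2 - 1*44 = 2 - 44 = -42)
k(D, A) = A²
X = 128*I*√3 (X = (-8)²*√(-7 - 5) = 64*√(-12) = 64*(2*I*√3) = 128*I*√3 ≈ 221.7*I)
502*(C + X) = 502*(-42 + 128*I*√3) = -21084 + 64256*I*√3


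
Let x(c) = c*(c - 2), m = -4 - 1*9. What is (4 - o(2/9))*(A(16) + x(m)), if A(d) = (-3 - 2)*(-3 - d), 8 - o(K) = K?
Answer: -9860/9 ≈ -1095.6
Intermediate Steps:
o(K) = 8 - K
m = -13 (m = -4 - 9 = -13)
A(d) = 15 + 5*d (A(d) = -5*(-3 - d) = 15 + 5*d)
x(c) = c*(-2 + c)
(4 - o(2/9))*(A(16) + x(m)) = (4 - (8 - 2/9))*((15 + 5*16) - 13*(-2 - 13)) = (4 - (8 - 2/9))*((15 + 80) - 13*(-15)) = (4 - (8 - 1*2/9))*(95 + 195) = (4 - (8 - 2/9))*290 = (4 - 1*70/9)*290 = (4 - 70/9)*290 = -34/9*290 = -9860/9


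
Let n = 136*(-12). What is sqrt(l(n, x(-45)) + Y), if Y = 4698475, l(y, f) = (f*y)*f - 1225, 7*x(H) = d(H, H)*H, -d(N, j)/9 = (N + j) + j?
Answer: 5*I*sqrt(195135928590)/7 ≈ 3.1553e+5*I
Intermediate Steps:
d(N, j) = -18*j - 9*N (d(N, j) = -9*((N + j) + j) = -9*(N + 2*j) = -18*j - 9*N)
x(H) = -27*H**2/7 (x(H) = ((-18*H - 9*H)*H)/7 = ((-27*H)*H)/7 = (-27*H**2)/7 = -27*H**2/7)
n = -1632
l(y, f) = -1225 + y*f**2 (l(y, f) = y*f**2 - 1225 = -1225 + y*f**2)
sqrt(l(n, x(-45)) + Y) = sqrt((-1225 - 1632*(-27/7*(-45)**2)**2) + 4698475) = sqrt((-1225 - 1632*(-27/7*2025)**2) + 4698475) = sqrt((-1225 - 1632*(-54675/7)**2) + 4698475) = sqrt((-1225 - 1632*2989355625/49) + 4698475) = sqrt((-1225 - 4878628380000/49) + 4698475) = sqrt(-4878628440025/49 + 4698475) = sqrt(-4878398214750/49) = 5*I*sqrt(195135928590)/7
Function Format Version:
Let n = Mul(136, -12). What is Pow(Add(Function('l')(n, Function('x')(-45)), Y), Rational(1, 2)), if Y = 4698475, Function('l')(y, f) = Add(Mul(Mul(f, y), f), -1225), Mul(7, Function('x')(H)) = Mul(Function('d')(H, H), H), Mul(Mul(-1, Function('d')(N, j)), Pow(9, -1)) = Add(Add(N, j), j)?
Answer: Mul(Rational(5, 7), I, Pow(195135928590, Rational(1, 2))) ≈ Mul(3.1553e+5, I)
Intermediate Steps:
Function('d')(N, j) = Add(Mul(-18, j), Mul(-9, N)) (Function('d')(N, j) = Mul(-9, Add(Add(N, j), j)) = Mul(-9, Add(N, Mul(2, j))) = Add(Mul(-18, j), Mul(-9, N)))
Function('x')(H) = Mul(Rational(-27, 7), Pow(H, 2)) (Function('x')(H) = Mul(Rational(1, 7), Mul(Add(Mul(-18, H), Mul(-9, H)), H)) = Mul(Rational(1, 7), Mul(Mul(-27, H), H)) = Mul(Rational(1, 7), Mul(-27, Pow(H, 2))) = Mul(Rational(-27, 7), Pow(H, 2)))
n = -1632
Function('l')(y, f) = Add(-1225, Mul(y, Pow(f, 2))) (Function('l')(y, f) = Add(Mul(y, Pow(f, 2)), -1225) = Add(-1225, Mul(y, Pow(f, 2))))
Pow(Add(Function('l')(n, Function('x')(-45)), Y), Rational(1, 2)) = Pow(Add(Add(-1225, Mul(-1632, Pow(Mul(Rational(-27, 7), Pow(-45, 2)), 2))), 4698475), Rational(1, 2)) = Pow(Add(Add(-1225, Mul(-1632, Pow(Mul(Rational(-27, 7), 2025), 2))), 4698475), Rational(1, 2)) = Pow(Add(Add(-1225, Mul(-1632, Pow(Rational(-54675, 7), 2))), 4698475), Rational(1, 2)) = Pow(Add(Add(-1225, Mul(-1632, Rational(2989355625, 49))), 4698475), Rational(1, 2)) = Pow(Add(Add(-1225, Rational(-4878628380000, 49)), 4698475), Rational(1, 2)) = Pow(Add(Rational(-4878628440025, 49), 4698475), Rational(1, 2)) = Pow(Rational(-4878398214750, 49), Rational(1, 2)) = Mul(Rational(5, 7), I, Pow(195135928590, Rational(1, 2)))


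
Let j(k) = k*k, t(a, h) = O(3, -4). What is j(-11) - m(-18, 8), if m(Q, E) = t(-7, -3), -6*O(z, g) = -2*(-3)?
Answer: 122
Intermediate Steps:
O(z, g) = -1 (O(z, g) = -(-1)*(-3)/3 = -⅙*6 = -1)
t(a, h) = -1
m(Q, E) = -1
j(k) = k²
j(-11) - m(-18, 8) = (-11)² - 1*(-1) = 121 + 1 = 122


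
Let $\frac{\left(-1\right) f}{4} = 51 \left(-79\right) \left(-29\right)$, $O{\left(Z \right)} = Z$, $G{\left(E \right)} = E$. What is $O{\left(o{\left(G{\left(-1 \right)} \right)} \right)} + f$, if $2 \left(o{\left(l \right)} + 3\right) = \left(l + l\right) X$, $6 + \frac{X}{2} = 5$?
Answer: $-467365$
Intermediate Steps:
$X = -2$ ($X = -12 + 2 \cdot 5 = -12 + 10 = -2$)
$o{\left(l \right)} = -3 - 2 l$ ($o{\left(l \right)} = -3 + \frac{\left(l + l\right) \left(-2\right)}{2} = -3 + \frac{2 l \left(-2\right)}{2} = -3 + \frac{\left(-4\right) l}{2} = -3 - 2 l$)
$f = -467364$ ($f = - 4 \cdot 51 \left(-79\right) \left(-29\right) = - 4 \left(\left(-4029\right) \left(-29\right)\right) = \left(-4\right) 116841 = -467364$)
$O{\left(o{\left(G{\left(-1 \right)} \right)} \right)} + f = \left(-3 - -2\right) - 467364 = \left(-3 + 2\right) - 467364 = -1 - 467364 = -467365$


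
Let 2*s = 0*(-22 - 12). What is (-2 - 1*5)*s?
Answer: 0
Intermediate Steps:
s = 0 (s = (0*(-22 - 12))/2 = (0*(-34))/2 = (1/2)*0 = 0)
(-2 - 1*5)*s = (-2 - 1*5)*0 = (-2 - 5)*0 = -7*0 = 0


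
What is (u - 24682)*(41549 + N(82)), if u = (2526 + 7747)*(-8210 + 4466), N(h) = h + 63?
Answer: -1604668389036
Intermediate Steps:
N(h) = 63 + h
u = -38462112 (u = 10273*(-3744) = -38462112)
(u - 24682)*(41549 + N(82)) = (-38462112 - 24682)*(41549 + (63 + 82)) = -38486794*(41549 + 145) = -38486794*41694 = -1604668389036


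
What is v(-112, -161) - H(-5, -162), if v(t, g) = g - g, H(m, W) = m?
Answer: 5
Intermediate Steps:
v(t, g) = 0
v(-112, -161) - H(-5, -162) = 0 - 1*(-5) = 0 + 5 = 5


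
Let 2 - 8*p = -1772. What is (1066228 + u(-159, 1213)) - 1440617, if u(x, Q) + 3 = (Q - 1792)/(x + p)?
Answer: -93974708/251 ≈ -3.7440e+5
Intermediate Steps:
p = 887/4 (p = ¼ - ⅛*(-1772) = ¼ + 443/2 = 887/4 ≈ 221.75)
u(x, Q) = -3 + (-1792 + Q)/(887/4 + x) (u(x, Q) = -3 + (Q - 1792)/(x + 887/4) = -3 + (-1792 + Q)/(887/4 + x))
(1066228 + u(-159, 1213)) - 1440617 = (1066228 + (-9829 - 12*(-159) + 4*1213)/(887 + 4*(-159))) - 1440617 = (1066228 + (-9829 + 1908 + 4852)/(887 - 636)) - 1440617 = (1066228 - 3069/251) - 1440617 = 267620159/251 - 1440617 = -93974708/251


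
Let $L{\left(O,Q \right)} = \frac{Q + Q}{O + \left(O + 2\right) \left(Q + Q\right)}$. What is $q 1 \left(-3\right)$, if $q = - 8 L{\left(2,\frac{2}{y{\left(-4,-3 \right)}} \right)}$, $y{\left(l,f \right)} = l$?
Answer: $12$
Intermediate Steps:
$L{\left(O,Q \right)} = \frac{2 Q}{O + 2 Q \left(2 + O\right)}$ ($L{\left(O,Q \right)} = \frac{2 Q}{O + \left(2 + O\right) 2 Q} = \frac{2 Q}{O + 2 Q \left(2 + O\right)}$)
$q = -4$ ($q = - 8 \frac{2 \frac{2}{-4}}{2 + 4 \frac{2}{-4} + 2 \cdot 2 \frac{2}{-4}} = - 8 \frac{2 \cdot 2 \left(- \frac{1}{4}\right)}{2 + 4 \cdot 2 \left(- \frac{1}{4}\right) + 2 \cdot 2 \cdot 2 \left(- \frac{1}{4}\right)} = - 8 \cdot 2 \left(- \frac{1}{2}\right) \frac{1}{2 + 4 \left(- \frac{1}{2}\right) + 2 \cdot 2 \left(- \frac{1}{2}\right)} = - 8 \cdot 2 \left(- \frac{1}{2}\right) \frac{1}{2 - 2 - 2} = - 8 \cdot 2 \left(- \frac{1}{2}\right) \frac{1}{-2} = - 8 \cdot 2 \left(- \frac{1}{2}\right) \left(- \frac{1}{2}\right) = \left(-8\right) \frac{1}{2} = -4$)
$q 1 \left(-3\right) = - 4 \cdot 1 \left(-3\right) = \left(-4\right) \left(-3\right) = 12$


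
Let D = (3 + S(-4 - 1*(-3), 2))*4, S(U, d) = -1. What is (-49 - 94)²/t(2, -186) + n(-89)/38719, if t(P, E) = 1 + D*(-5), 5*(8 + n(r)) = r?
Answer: -304525322/580785 ≈ -524.33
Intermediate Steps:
n(r) = -8 + r/5
D = 8 (D = (3 - 1)*4 = 2*4 = 8)
t(P, E) = -39 (t(P, E) = 1 + 8*(-5) = 1 - 40 = -39)
(-49 - 94)²/t(2, -186) + n(-89)/38719 = (-49 - 94)²/(-39) + (-8 + (⅕)*(-89))/38719 = (-143)²*(-1/39) + (-8 - 89/5)*(1/38719) = 20449*(-1/39) - 129/5*1/38719 = -1573/3 - 129/193595 = -304525322/580785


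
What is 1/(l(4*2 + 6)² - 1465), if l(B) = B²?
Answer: 1/36951 ≈ 2.7063e-5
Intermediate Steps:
1/(l(4*2 + 6)² - 1465) = 1/(((4*2 + 6)²)² - 1465) = 1/(((8 + 6)²)² - 1465) = 1/((14²)² - 1465) = 1/(196² - 1465) = 1/(38416 - 1465) = 1/36951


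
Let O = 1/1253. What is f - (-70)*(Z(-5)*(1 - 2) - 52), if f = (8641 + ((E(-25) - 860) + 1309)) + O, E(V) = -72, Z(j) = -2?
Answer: 6914055/1253 ≈ 5518.0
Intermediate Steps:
O = 1/1253 ≈ 0.00079808
f = 11299555/1253 (f = (8641 + ((-72 - 860) + 1309)) + 1/1253 = (8641 + (-932 + 1309)) + 1/1253 = (8641 + 377) + 1/1253 = 9018 + 1/1253 = 11299555/1253 ≈ 9018.0)
f - (-70)*(Z(-5)*(1 - 2) - 52) = 11299555/1253 - (-70)*(-2*(1 - 2) - 52) = 11299555/1253 - (-70)*(-2*(-1) - 52) = 11299555/1253 - (-70)*(2 - 52) = 11299555/1253 - (-70)*(-50) = 11299555/1253 - 1*3500 = 11299555/1253 - 3500 = 6914055/1253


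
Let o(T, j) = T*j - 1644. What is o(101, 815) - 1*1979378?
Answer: -1898707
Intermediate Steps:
o(T, j) = -1644 + T*j
o(101, 815) - 1*1979378 = (-1644 + 101*815) - 1*1979378 = (-1644 + 82315) - 1979378 = 80671 - 1979378 = -1898707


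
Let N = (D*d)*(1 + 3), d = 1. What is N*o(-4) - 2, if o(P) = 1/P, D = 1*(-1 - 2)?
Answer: 1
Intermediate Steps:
D = -3 (D = 1*(-3) = -3)
N = -12 (N = (-3*1)*(1 + 3) = -3*4 = -12)
N*o(-4) - 2 = -12/(-4) - 2 = -12*(-1/4) - 2 = 3 - 2 = 1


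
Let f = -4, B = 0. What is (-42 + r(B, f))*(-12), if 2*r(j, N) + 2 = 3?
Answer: 498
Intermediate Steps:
r(j, N) = ½ (r(j, N) = -1 + (½)*3 = -1 + 3/2 = ½)
(-42 + r(B, f))*(-12) = (-42 + ½)*(-12) = -83/2*(-12) = 498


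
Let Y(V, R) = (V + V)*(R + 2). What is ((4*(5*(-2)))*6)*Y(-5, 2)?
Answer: 9600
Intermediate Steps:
Y(V, R) = 2*V*(2 + R) (Y(V, R) = (2*V)*(2 + R) = 2*V*(2 + R))
((4*(5*(-2)))*6)*Y(-5, 2) = ((4*(5*(-2)))*6)*(2*(-5)*(2 + 2)) = ((4*(-10))*6)*(2*(-5)*4) = -40*6*(-40) = -240*(-40) = 9600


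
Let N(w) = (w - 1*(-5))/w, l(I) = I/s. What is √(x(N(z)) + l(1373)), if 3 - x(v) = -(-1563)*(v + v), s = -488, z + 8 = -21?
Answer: I*√129522900274/7076 ≈ 50.861*I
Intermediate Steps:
z = -29 (z = -8 - 21 = -29)
l(I) = -I/488 (l(I) = I/(-488) = I*(-1/488) = -I/488)
N(w) = (5 + w)/w (N(w) = (w + 5)/w = (5 + w)/w)
x(v) = 3 - 3126*v (x(v) = 3 - (-1)*(-1563*(v + v)) = 3 - (-1)*(-3126*v) = 3 - 3126*v)
√(x(N(z)) + l(1373)) = √((3 - 3126*(5 - 29)/(-29)) - 1/488*1373) = √((3 - (-3126)*(-24)/29) - 1373/488) = √((3 - 3126*24/29) - 1373/488) = √((3 - 75024/29) - 1373/488) = √(-74937/29 - 1373/488) = √(-36609073/14152) = I*√129522900274/7076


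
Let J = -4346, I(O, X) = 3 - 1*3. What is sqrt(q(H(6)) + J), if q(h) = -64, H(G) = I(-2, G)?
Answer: 21*I*sqrt(10) ≈ 66.408*I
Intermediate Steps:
I(O, X) = 0 (I(O, X) = 3 - 3 = 0)
H(G) = 0
sqrt(q(H(6)) + J) = sqrt(-64 - 4346) = sqrt(-4410) = 21*I*sqrt(10)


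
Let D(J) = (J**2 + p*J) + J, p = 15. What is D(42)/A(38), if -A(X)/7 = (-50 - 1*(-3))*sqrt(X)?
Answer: 174*sqrt(38)/893 ≈ 1.2011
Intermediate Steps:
D(J) = J**2 + 16*J (D(J) = (J**2 + 15*J) + J = J**2 + 16*J)
A(X) = 329*sqrt(X) (A(X) = -7*(-50 - 1*(-3))*sqrt(X) = -7*(-50 + 3)*sqrt(X) = -(-329)*sqrt(X) = 329*sqrt(X))
D(42)/A(38) = (42*(16 + 42))/((329*sqrt(38))) = (42*58)*(sqrt(38)/12502) = 2436*(sqrt(38)/12502) = 174*sqrt(38)/893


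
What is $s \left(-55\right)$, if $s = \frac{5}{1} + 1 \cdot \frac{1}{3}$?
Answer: $- \frac{880}{3} \approx -293.33$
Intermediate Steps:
$s = \frac{16}{3}$ ($s = 5 \cdot 1 + 1 \cdot \frac{1}{3} = 5 + \frac{1}{3} = \frac{16}{3} \approx 5.3333$)
$s \left(-55\right) = \frac{16}{3} \left(-55\right) = - \frac{880}{3}$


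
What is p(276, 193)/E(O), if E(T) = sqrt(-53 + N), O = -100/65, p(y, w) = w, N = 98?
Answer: 193*sqrt(5)/15 ≈ 28.771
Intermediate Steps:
O = -20/13 (O = -100*1/65 = -20/13 ≈ -1.5385)
E(T) = 3*sqrt(5) (E(T) = sqrt(-53 + 98) = sqrt(45) = 3*sqrt(5))
p(276, 193)/E(O) = 193/((3*sqrt(5))) = 193*(sqrt(5)/15) = 193*sqrt(5)/15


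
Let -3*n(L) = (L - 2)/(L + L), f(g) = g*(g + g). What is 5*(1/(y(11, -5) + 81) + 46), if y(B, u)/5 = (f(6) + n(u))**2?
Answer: 1069498370/4649989 ≈ 230.00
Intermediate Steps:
f(g) = 2*g**2 (f(g) = g*(2*g) = 2*g**2)
n(L) = -(-2 + L)/(6*L) (n(L) = -(L - 2)/(3*(L + L)) = -(-2 + L)/(3*(2*L)) = -(-2 + L)*1/(2*L)/3 = -(-2 + L)/(6*L))
y(B, u) = 5*(72 + (2 - u)/(6*u))**2 (y(B, u) = 5*(2*6**2 + (2 - u)/(6*u))**2 = 5*(2*36 + (2 - u)/(6*u))**2 = 5*(72 + (2 - u)/(6*u))**2)
5*(1/(y(11, -5) + 81) + 46) = 5*(1/((5/36)*(2 + 431*(-5))**2/(-5)**2 + 81) + 46) = 5*(1/((5/36)*(1/25)*(2 - 2155)**2 + 81) + 46) = 5*(1/((5/36)*(1/25)*(-2153)**2 + 81) + 46) = 5*(1/((5/36)*(1/25)*4635409 + 81) + 46) = 5*(1/(4635409/180 + 81) + 46) = 5*(1/(4649989/180) + 46) = 5*(180/4649989 + 46) = 5*(213899674/4649989) = 1069498370/4649989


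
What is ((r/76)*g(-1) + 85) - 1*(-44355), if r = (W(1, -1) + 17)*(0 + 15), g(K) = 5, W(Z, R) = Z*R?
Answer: 844660/19 ≈ 44456.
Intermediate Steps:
W(Z, R) = R*Z
r = 240 (r = (-1*1 + 17)*(0 + 15) = (-1 + 17)*15 = 16*15 = 240)
((r/76)*g(-1) + 85) - 1*(-44355) = ((240/76)*5 + 85) - 1*(-44355) = ((240*(1/76))*5 + 85) + 44355 = ((60/19)*5 + 85) + 44355 = (300/19 + 85) + 44355 = 1915/19 + 44355 = 844660/19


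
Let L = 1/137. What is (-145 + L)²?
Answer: 394578496/18769 ≈ 21023.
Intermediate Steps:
L = 1/137 ≈ 0.0072993
(-145 + L)² = (-145 + 1/137)² = (-19864/137)² = 394578496/18769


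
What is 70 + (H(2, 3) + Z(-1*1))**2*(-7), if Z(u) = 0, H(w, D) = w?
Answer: 42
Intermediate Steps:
70 + (H(2, 3) + Z(-1*1))**2*(-7) = 70 + (2 + 0)**2*(-7) = 70 + 2**2*(-7) = 70 + 4*(-7) = 70 - 28 = 42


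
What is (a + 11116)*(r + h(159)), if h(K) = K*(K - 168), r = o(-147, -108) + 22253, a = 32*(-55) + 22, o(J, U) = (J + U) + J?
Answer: 191498760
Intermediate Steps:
o(J, U) = U + 2*J
a = -1738 (a = -1760 + 22 = -1738)
r = 21851 (r = (-108 + 2*(-147)) + 22253 = (-108 - 294) + 22253 = -402 + 22253 = 21851)
h(K) = K*(-168 + K)
(a + 11116)*(r + h(159)) = (-1738 + 11116)*(21851 + 159*(-168 + 159)) = 9378*(21851 + 159*(-9)) = 9378*(21851 - 1431) = 9378*20420 = 191498760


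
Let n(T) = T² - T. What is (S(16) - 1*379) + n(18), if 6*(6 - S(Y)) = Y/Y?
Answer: -403/6 ≈ -67.167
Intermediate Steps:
S(Y) = 35/6 (S(Y) = 6 - Y/(6*Y) = 6 - ⅙*1 = 6 - ⅙ = 35/6)
(S(16) - 1*379) + n(18) = (35/6 - 1*379) + 18*(-1 + 18) = (35/6 - 379) + 18*17 = -2239/6 + 306 = -403/6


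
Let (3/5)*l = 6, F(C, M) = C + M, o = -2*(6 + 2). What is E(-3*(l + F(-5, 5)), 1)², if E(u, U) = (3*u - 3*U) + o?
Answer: 11881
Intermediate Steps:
o = -16 (o = -2*8 = -16)
l = 10 (l = (5/3)*6 = 10)
E(u, U) = -16 - 3*U + 3*u (E(u, U) = (3*u - 3*U) - 16 = (-3*U + 3*u) - 16 = -16 - 3*U + 3*u)
E(-3*(l + F(-5, 5)), 1)² = (-16 - 3*1 + 3*(-3*(10 + (-5 + 5))))² = (-16 - 3 + 3*(-3*(10 + 0)))² = (-16 - 3 + 3*(-3*10))² = (-16 - 3 + 3*(-30))² = (-16 - 3 - 90)² = (-109)² = 11881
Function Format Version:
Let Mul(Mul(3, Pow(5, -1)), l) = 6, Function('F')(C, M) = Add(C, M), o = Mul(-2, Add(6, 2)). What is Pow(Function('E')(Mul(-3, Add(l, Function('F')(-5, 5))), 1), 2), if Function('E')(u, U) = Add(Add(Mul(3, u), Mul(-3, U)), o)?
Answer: 11881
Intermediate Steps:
o = -16 (o = Mul(-2, 8) = -16)
l = 10 (l = Mul(Rational(5, 3), 6) = 10)
Function('E')(u, U) = Add(-16, Mul(-3, U), Mul(3, u)) (Function('E')(u, U) = Add(Add(Mul(3, u), Mul(-3, U)), -16) = Add(Add(Mul(-3, U), Mul(3, u)), -16) = Add(-16, Mul(-3, U), Mul(3, u)))
Pow(Function('E')(Mul(-3, Add(l, Function('F')(-5, 5))), 1), 2) = Pow(Add(-16, Mul(-3, 1), Mul(3, Mul(-3, Add(10, Add(-5, 5))))), 2) = Pow(Add(-16, -3, Mul(3, Mul(-3, Add(10, 0)))), 2) = Pow(Add(-16, -3, Mul(3, Mul(-3, 10))), 2) = Pow(Add(-16, -3, Mul(3, -30)), 2) = Pow(Add(-16, -3, -90), 2) = Pow(-109, 2) = 11881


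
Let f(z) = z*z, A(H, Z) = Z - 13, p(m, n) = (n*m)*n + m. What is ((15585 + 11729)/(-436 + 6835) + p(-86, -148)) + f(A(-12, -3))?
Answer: -12052962712/6399 ≈ -1.8836e+6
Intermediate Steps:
p(m, n) = m + m*n**2 (p(m, n) = (m*n)*n + m = m*n**2 + m = m + m*n**2)
A(H, Z) = -13 + Z
f(z) = z**2
((15585 + 11729)/(-436 + 6835) + p(-86, -148)) + f(A(-12, -3)) = ((15585 + 11729)/(-436 + 6835) - 86*(1 + (-148)**2)) + (-13 - 3)**2 = (27314/6399 - 86*(1 + 21904)) + (-16)**2 = (27314*(1/6399) - 86*21905) + 256 = (27314/6399 - 1883830) + 256 = -12054600856/6399 + 256 = -12052962712/6399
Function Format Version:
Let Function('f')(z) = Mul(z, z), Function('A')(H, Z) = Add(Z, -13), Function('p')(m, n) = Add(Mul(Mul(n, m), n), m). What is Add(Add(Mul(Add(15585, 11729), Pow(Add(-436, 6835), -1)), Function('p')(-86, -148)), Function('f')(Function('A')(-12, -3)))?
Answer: Rational(-12052962712, 6399) ≈ -1.8836e+6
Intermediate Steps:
Function('p')(m, n) = Add(m, Mul(m, Pow(n, 2))) (Function('p')(m, n) = Add(Mul(Mul(m, n), n), m) = Add(Mul(m, Pow(n, 2)), m) = Add(m, Mul(m, Pow(n, 2))))
Function('A')(H, Z) = Add(-13, Z)
Function('f')(z) = Pow(z, 2)
Add(Add(Mul(Add(15585, 11729), Pow(Add(-436, 6835), -1)), Function('p')(-86, -148)), Function('f')(Function('A')(-12, -3))) = Add(Add(Mul(Add(15585, 11729), Pow(Add(-436, 6835), -1)), Mul(-86, Add(1, Pow(-148, 2)))), Pow(Add(-13, -3), 2)) = Add(Add(Mul(27314, Pow(6399, -1)), Mul(-86, Add(1, 21904))), Pow(-16, 2)) = Add(Add(Mul(27314, Rational(1, 6399)), Mul(-86, 21905)), 256) = Add(Add(Rational(27314, 6399), -1883830), 256) = Add(Rational(-12054600856, 6399), 256) = Rational(-12052962712, 6399)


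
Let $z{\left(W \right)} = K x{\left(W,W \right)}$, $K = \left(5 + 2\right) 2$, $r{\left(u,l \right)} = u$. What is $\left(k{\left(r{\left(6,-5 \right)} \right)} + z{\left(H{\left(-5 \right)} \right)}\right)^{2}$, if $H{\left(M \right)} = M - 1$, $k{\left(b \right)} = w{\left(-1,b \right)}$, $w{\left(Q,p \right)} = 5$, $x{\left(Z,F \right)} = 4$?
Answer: $3721$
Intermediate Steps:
$K = 14$ ($K = 7 \cdot 2 = 14$)
$k{\left(b \right)} = 5$
$H{\left(M \right)} = -1 + M$
$z{\left(W \right)} = 56$ ($z{\left(W \right)} = 14 \cdot 4 = 56$)
$\left(k{\left(r{\left(6,-5 \right)} \right)} + z{\left(H{\left(-5 \right)} \right)}\right)^{2} = \left(5 + 56\right)^{2} = 61^{2} = 3721$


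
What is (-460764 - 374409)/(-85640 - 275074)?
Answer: 278391/120238 ≈ 2.3153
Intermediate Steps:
(-460764 - 374409)/(-85640 - 275074) = -835173/(-360714) = -835173*(-1/360714) = 278391/120238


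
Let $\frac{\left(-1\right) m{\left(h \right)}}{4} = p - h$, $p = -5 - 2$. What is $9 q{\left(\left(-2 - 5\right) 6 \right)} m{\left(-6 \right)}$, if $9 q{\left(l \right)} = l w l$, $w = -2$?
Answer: $-14112$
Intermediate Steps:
$p = -7$ ($p = -5 - 2 = -7$)
$m{\left(h \right)} = 28 + 4 h$ ($m{\left(h \right)} = - 4 \left(-7 - h\right) = 28 + 4 h$)
$q{\left(l \right)} = - \frac{2 l^{2}}{9}$ ($q{\left(l \right)} = \frac{l \left(-2\right) l}{9} = \frac{- 2 l l}{9} = \frac{\left(-2\right) l^{2}}{9} = - \frac{2 l^{2}}{9}$)
$9 q{\left(\left(-2 - 5\right) 6 \right)} m{\left(-6 \right)} = 9 \left(- \frac{2 \left(\left(-2 - 5\right) 6\right)^{2}}{9}\right) \left(28 + 4 \left(-6\right)\right) = 9 \left(- \frac{2 \left(\left(-7\right) 6\right)^{2}}{9}\right) \left(28 - 24\right) = 9 \left(- \frac{2 \left(-42\right)^{2}}{9}\right) 4 = 9 \left(\left(- \frac{2}{9}\right) 1764\right) 4 = 9 \left(-392\right) 4 = \left(-3528\right) 4 = -14112$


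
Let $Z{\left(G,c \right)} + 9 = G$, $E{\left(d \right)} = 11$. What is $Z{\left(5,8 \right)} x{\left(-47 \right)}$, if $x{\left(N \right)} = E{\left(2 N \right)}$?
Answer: $-44$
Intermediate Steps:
$Z{\left(G,c \right)} = -9 + G$
$x{\left(N \right)} = 11$
$Z{\left(5,8 \right)} x{\left(-47 \right)} = \left(-9 + 5\right) 11 = \left(-4\right) 11 = -44$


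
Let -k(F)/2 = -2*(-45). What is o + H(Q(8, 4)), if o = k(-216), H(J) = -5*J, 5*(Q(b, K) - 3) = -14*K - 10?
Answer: -129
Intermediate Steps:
Q(b, K) = 1 - 14*K/5 (Q(b, K) = 3 + (-14*K - 10)/5 = 3 + (-10 - 14*K)/5 = 3 + (-2 - 14*K/5) = 1 - 14*K/5)
k(F) = -180 (k(F) = -(-4)*(-45) = -2*90 = -180)
o = -180
o + H(Q(8, 4)) = -180 - 5*(1 - 14/5*4) = -180 - 5*(1 - 56/5) = -180 - 5*(-51/5) = -180 + 51 = -129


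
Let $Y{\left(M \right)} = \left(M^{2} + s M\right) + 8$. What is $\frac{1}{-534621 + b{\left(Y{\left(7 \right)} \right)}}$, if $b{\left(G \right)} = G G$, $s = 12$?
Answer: $- \frac{1}{514740} \approx -1.9427 \cdot 10^{-6}$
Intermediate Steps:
$Y{\left(M \right)} = 8 + M^{2} + 12 M$ ($Y{\left(M \right)} = \left(M^{2} + 12 M\right) + 8 = 8 + M^{2} + 12 M$)
$b{\left(G \right)} = G^{2}$
$\frac{1}{-534621 + b{\left(Y{\left(7 \right)} \right)}} = \frac{1}{-534621 + \left(8 + 7^{2} + 12 \cdot 7\right)^{2}} = \frac{1}{-534621 + \left(8 + 49 + 84\right)^{2}} = \frac{1}{-534621 + 141^{2}} = \frac{1}{-534621 + 19881} = \frac{1}{-514740} = - \frac{1}{514740}$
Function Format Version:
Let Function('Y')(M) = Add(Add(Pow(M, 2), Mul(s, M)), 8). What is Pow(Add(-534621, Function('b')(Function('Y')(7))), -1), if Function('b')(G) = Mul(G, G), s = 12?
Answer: Rational(-1, 514740) ≈ -1.9427e-6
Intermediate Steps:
Function('Y')(M) = Add(8, Pow(M, 2), Mul(12, M)) (Function('Y')(M) = Add(Add(Pow(M, 2), Mul(12, M)), 8) = Add(8, Pow(M, 2), Mul(12, M)))
Function('b')(G) = Pow(G, 2)
Pow(Add(-534621, Function('b')(Function('Y')(7))), -1) = Pow(Add(-534621, Pow(Add(8, Pow(7, 2), Mul(12, 7)), 2)), -1) = Pow(Add(-534621, Pow(Add(8, 49, 84), 2)), -1) = Pow(Add(-534621, Pow(141, 2)), -1) = Pow(Add(-534621, 19881), -1) = Pow(-514740, -1) = Rational(-1, 514740)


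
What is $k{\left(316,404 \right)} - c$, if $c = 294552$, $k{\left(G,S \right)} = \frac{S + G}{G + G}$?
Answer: $- \frac{23269518}{79} \approx -2.9455 \cdot 10^{5}$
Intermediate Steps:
$k{\left(G,S \right)} = \frac{G + S}{2 G}$
$k{\left(316,404 \right)} - c = \frac{316 + 404}{2 \cdot 316} - 294552 = \frac{1}{2} \cdot \frac{1}{316} \cdot 720 - 294552 = \frac{90}{79} - 294552 = - \frac{23269518}{79}$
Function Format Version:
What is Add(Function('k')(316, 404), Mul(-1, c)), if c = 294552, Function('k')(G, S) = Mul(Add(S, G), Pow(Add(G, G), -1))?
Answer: Rational(-23269518, 79) ≈ -2.9455e+5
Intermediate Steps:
Function('k')(G, S) = Mul(Rational(1, 2), Pow(G, -1), Add(G, S)) (Function('k')(G, S) = Mul(Add(G, S), Pow(Mul(2, G), -1)) = Mul(Add(G, S), Mul(Rational(1, 2), Pow(G, -1))) = Mul(Rational(1, 2), Pow(G, -1), Add(G, S)))
Add(Function('k')(316, 404), Mul(-1, c)) = Add(Mul(Rational(1, 2), Pow(316, -1), Add(316, 404)), Mul(-1, 294552)) = Add(Mul(Rational(1, 2), Rational(1, 316), 720), -294552) = Add(Rational(90, 79), -294552) = Rational(-23269518, 79)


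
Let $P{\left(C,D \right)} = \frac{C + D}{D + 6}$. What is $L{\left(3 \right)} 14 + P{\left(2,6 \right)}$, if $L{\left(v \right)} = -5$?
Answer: $- \frac{208}{3} \approx -69.333$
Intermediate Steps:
$P{\left(C,D \right)} = \frac{C + D}{6 + D}$
$L{\left(3 \right)} 14 + P{\left(2,6 \right)} = \left(-5\right) 14 + \frac{2 + 6}{6 + 6} = -70 + \frac{1}{12} \cdot 8 = -70 + \frac{2}{3} = - \frac{208}{3}$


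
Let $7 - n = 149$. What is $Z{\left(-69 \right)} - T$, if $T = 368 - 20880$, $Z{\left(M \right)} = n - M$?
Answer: $20439$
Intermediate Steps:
$n = -142$ ($n = 7 - 149 = -142$)
$Z{\left(M \right)} = -142 - M$
$T = -20512$ ($T = 368 - 20880 = -20512$)
$Z{\left(-69 \right)} - T = \left(-142 - -69\right) - -20512 = \left(-142 + 69\right) + 20512 = -73 + 20512 = 20439$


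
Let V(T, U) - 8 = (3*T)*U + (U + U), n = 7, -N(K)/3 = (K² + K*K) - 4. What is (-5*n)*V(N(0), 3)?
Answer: -4270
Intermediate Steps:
N(K) = 12 - 6*K² (N(K) = -3*((K² + K*K) - 4) = -3*((K² + K²) - 4) = -3*(2*K² - 4) = -3*(-4 + 2*K²) = 12 - 6*K²)
V(T, U) = 8 + 2*U + 3*T*U (V(T, U) = 8 + ((3*T)*U + (U + U)) = 8 + (3*T*U + 2*U) = 8 + (2*U + 3*T*U) = 8 + 2*U + 3*T*U)
(-5*n)*V(N(0), 3) = (-5*7)*(8 + 2*3 + 3*(12 - 6*0²)*3) = -35*(8 + 6 + 3*(12 - 6*0)*3) = -35*(8 + 6 + 3*(12 + 0)*3) = -35*(8 + 6 + 3*12*3) = -35*(8 + 6 + 108) = -35*122 = -4270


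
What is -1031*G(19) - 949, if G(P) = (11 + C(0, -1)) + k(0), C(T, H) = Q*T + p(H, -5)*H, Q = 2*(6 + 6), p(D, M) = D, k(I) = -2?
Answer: -11259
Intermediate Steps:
Q = 24 (Q = 2*12 = 24)
C(T, H) = H**2 + 24*T (C(T, H) = 24*T + H*H = 24*T + H**2 = H**2 + 24*T)
G(P) = 10 (G(P) = (11 + ((-1)**2 + 24*0)) - 2 = (11 + (1 + 0)) - 2 = (11 + 1) - 2 = 12 - 2 = 10)
-1031*G(19) - 949 = -1031*10 - 949 = -10310 - 949 = -11259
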